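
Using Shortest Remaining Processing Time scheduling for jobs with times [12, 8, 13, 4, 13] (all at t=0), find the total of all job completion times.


Since all jobs arrive at t=0, SRPT equals SPT ordering.
SPT order: [4, 8, 12, 13, 13]
Completion times:
  Job 1: p=4, C=4
  Job 2: p=8, C=12
  Job 3: p=12, C=24
  Job 4: p=13, C=37
  Job 5: p=13, C=50
Total completion time = 4 + 12 + 24 + 37 + 50 = 127

127


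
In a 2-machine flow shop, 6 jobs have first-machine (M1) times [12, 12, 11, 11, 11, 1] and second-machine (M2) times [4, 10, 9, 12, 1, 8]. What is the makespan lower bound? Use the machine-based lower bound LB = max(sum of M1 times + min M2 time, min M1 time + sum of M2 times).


LB1 = sum(M1 times) + min(M2 times) = 58 + 1 = 59
LB2 = min(M1 times) + sum(M2 times) = 1 + 44 = 45
Lower bound = max(LB1, LB2) = max(59, 45) = 59

59


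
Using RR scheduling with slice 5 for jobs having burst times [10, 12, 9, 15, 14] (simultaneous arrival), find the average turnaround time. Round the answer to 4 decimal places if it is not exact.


Time quantum = 5
Execution trace:
  J1 runs 5 units, time = 5
  J2 runs 5 units, time = 10
  J3 runs 5 units, time = 15
  J4 runs 5 units, time = 20
  J5 runs 5 units, time = 25
  J1 runs 5 units, time = 30
  J2 runs 5 units, time = 35
  J3 runs 4 units, time = 39
  J4 runs 5 units, time = 44
  J5 runs 5 units, time = 49
  J2 runs 2 units, time = 51
  J4 runs 5 units, time = 56
  J5 runs 4 units, time = 60
Finish times: [30, 51, 39, 56, 60]
Average turnaround = 236/5 = 47.2

47.2


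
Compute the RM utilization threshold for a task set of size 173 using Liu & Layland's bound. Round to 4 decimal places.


Compute 2^(1/173) = 1.0040146684
Subtract 1: 1.0040146684 - 1 = 0.0040146684
Multiply by n: 173 * 0.0040146684 = 0.6945376332
Round to 4 dp: 0.6945

0.6945


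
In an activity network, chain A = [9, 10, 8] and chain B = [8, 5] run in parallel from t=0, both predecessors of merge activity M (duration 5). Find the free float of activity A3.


ES(A3) = sum of predecessors on chain A = 19
EF(A3) = ES + duration = 19 + 8 = 27
Successor of A3 is M. ES(M) = max(sum(A), sum(B)) = max(27, 13) = 27
Free float = ES(successor) - EF(current) = 27 - 27 = 0

0


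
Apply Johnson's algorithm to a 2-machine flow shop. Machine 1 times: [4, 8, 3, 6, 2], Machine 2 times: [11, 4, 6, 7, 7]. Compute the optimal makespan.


Apply Johnson's rule:
  Group 1 (a <= b): [(5, 2, 7), (3, 3, 6), (1, 4, 11), (4, 6, 7)]
  Group 2 (a > b): [(2, 8, 4)]
Optimal job order: [5, 3, 1, 4, 2]
Schedule:
  Job 5: M1 done at 2, M2 done at 9
  Job 3: M1 done at 5, M2 done at 15
  Job 1: M1 done at 9, M2 done at 26
  Job 4: M1 done at 15, M2 done at 33
  Job 2: M1 done at 23, M2 done at 37
Makespan = 37

37


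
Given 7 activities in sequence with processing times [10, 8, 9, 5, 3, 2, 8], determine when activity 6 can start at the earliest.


Activity 6 starts after activities 1 through 5 complete.
Predecessor durations: [10, 8, 9, 5, 3]
ES = 10 + 8 + 9 + 5 + 3 = 35

35


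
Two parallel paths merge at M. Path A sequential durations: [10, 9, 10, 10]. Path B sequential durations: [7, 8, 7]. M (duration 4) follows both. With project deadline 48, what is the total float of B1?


Forward pass: ES(B1) = sum of predecessors on chain B = 0
EF = ES + duration = 0 + 7 = 7
Backward pass: LF(M) = deadline = 48; LS(M) = 48 - 4 = 44
LF(B1) = LS(M) - sum(successors on chain B) = 44 - 15 = 29
LS = LF - duration = 29 - 7 = 22
Total float = LS - ES = 22 - 0 = 22

22


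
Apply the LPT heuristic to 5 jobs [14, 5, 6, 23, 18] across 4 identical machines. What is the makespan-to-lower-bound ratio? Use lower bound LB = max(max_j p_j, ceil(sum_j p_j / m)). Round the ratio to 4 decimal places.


LPT order: [23, 18, 14, 6, 5]
Machine loads after assignment: [23, 18, 14, 11]
LPT makespan = 23
Lower bound = max(max_job, ceil(total/4)) = max(23, 17) = 23
Ratio = 23 / 23 = 1.0

1.0


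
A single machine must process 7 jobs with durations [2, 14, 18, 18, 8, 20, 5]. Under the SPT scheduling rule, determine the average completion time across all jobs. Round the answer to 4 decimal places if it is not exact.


Sort jobs by processing time (SPT order): [2, 5, 8, 14, 18, 18, 20]
Compute completion times sequentially:
  Job 1: processing = 2, completes at 2
  Job 2: processing = 5, completes at 7
  Job 3: processing = 8, completes at 15
  Job 4: processing = 14, completes at 29
  Job 5: processing = 18, completes at 47
  Job 6: processing = 18, completes at 65
  Job 7: processing = 20, completes at 85
Sum of completion times = 250
Average completion time = 250/7 = 35.7143

35.7143


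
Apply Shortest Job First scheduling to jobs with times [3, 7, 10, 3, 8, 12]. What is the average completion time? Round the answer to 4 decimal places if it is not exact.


SJF order (ascending): [3, 3, 7, 8, 10, 12]
Completion times:
  Job 1: burst=3, C=3
  Job 2: burst=3, C=6
  Job 3: burst=7, C=13
  Job 4: burst=8, C=21
  Job 5: burst=10, C=31
  Job 6: burst=12, C=43
Average completion = 117/6 = 19.5

19.5


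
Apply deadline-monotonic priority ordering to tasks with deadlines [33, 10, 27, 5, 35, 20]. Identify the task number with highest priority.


Sort tasks by relative deadline (ascending):
  Task 4: deadline = 5
  Task 2: deadline = 10
  Task 6: deadline = 20
  Task 3: deadline = 27
  Task 1: deadline = 33
  Task 5: deadline = 35
Priority order (highest first): [4, 2, 6, 3, 1, 5]
Highest priority task = 4

4


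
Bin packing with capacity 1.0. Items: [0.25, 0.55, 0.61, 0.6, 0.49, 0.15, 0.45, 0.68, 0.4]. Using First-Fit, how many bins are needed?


Place items sequentially using First-Fit:
  Item 0.25 -> new Bin 1
  Item 0.55 -> Bin 1 (now 0.8)
  Item 0.61 -> new Bin 2
  Item 0.6 -> new Bin 3
  Item 0.49 -> new Bin 4
  Item 0.15 -> Bin 1 (now 0.95)
  Item 0.45 -> Bin 4 (now 0.94)
  Item 0.68 -> new Bin 5
  Item 0.4 -> Bin 3 (now 1.0)
Total bins used = 5

5


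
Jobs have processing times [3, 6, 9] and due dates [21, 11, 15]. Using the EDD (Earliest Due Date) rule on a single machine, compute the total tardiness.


Sort by due date (EDD order): [(6, 11), (9, 15), (3, 21)]
Compute completion times and tardiness:
  Job 1: p=6, d=11, C=6, tardiness=max(0,6-11)=0
  Job 2: p=9, d=15, C=15, tardiness=max(0,15-15)=0
  Job 3: p=3, d=21, C=18, tardiness=max(0,18-21)=0
Total tardiness = 0

0


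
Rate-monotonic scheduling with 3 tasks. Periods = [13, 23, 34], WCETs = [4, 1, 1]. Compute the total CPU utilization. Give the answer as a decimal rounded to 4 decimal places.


Compute individual utilizations (exact fractions):
  Task 1: C/T = 4/13 (approx. 0.3077)
  Task 2: C/T = 1/23 (approx. 0.0435)
  Task 3: C/T = 1/34 (approx. 0.0294)
Total utilization U = 4/13 + 1/23 + 1/34 = 3869/10166
Rounded to 4 decimal places: U = 0.3806
RM (Liu & Layland) bound for 3 tasks = 0.779763; compare with U = 3869/10166 (approx. 0.380582)
U <= bound, so schedulable by RM sufficient condition.

0.3806


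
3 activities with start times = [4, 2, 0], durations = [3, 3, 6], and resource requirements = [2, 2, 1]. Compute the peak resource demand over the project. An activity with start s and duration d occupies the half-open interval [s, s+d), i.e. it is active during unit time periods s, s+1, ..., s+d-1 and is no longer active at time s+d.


Each activity i is active on [start_i, start_i + duration_i).
Compute total resource usage per time slot:
  t=0: active resources = [1], total = 1
  t=1: active resources = [1], total = 1
  t=2: active resources = [2, 1], total = 3
  t=3: active resources = [2, 1], total = 3
  t=4: active resources = [2, 2, 1], total = 5
  t=5: active resources = [2, 1], total = 3
  t=6: active resources = [2], total = 2
Peak resource demand = 5

5


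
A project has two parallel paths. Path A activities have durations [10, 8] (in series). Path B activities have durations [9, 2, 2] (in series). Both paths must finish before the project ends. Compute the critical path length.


Path A total = 10 + 8 = 18
Path B total = 9 + 2 + 2 = 13
Critical path = longest path = max(18, 13) = 18

18


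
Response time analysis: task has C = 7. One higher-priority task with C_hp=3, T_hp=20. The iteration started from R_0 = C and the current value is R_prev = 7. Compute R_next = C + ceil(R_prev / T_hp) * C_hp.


R_next = C + ceil(R_prev / T_hp) * C_hp
ceil(7 / 20) = ceil(0.35) = 1
Interference = 1 * 3 = 3
R_next = 7 + 3 = 10

10


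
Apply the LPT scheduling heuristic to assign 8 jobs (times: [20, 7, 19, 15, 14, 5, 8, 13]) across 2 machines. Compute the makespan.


Sort jobs in decreasing order (LPT): [20, 19, 15, 14, 13, 8, 7, 5]
Assign each job to the least loaded machine:
  Machine 1: jobs [20, 14, 13, 5], load = 52
  Machine 2: jobs [19, 15, 8, 7], load = 49
Makespan = max load = 52

52


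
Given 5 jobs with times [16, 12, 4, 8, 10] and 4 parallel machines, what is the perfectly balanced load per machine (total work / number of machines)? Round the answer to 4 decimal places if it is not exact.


Total processing time = 16 + 12 + 4 + 8 + 10 = 50
Number of machines = 4
Ideal balanced load = 50 / 4 = 12.5

12.5


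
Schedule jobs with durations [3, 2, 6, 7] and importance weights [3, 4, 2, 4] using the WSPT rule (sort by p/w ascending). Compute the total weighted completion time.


Compute p/w ratios and sort ascending (WSPT): [(2, 4), (3, 3), (7, 4), (6, 2)]
Compute weighted completion times:
  Job (p=2,w=4): C=2, w*C=4*2=8
  Job (p=3,w=3): C=5, w*C=3*5=15
  Job (p=7,w=4): C=12, w*C=4*12=48
  Job (p=6,w=2): C=18, w*C=2*18=36
Total weighted completion time = 107

107


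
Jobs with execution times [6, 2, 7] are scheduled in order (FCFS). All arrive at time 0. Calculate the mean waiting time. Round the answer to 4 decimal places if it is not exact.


FCFS order (as given): [6, 2, 7]
Waiting times:
  Job 1: wait = 0
  Job 2: wait = 6
  Job 3: wait = 8
Sum of waiting times = 14
Average waiting time = 14/3 = 4.6667

4.6667


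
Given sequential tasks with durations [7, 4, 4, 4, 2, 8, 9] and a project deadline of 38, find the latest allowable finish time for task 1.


LF(activity 1) = deadline - sum of successor durations
Successors: activities 2 through 7 with durations [4, 4, 4, 2, 8, 9]
Sum of successor durations = 31
LF = 38 - 31 = 7

7


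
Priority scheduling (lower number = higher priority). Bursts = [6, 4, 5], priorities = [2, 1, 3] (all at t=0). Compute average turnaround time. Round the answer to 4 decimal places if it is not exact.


Sort by priority (ascending = highest first):
Order: [(1, 4), (2, 6), (3, 5)]
Completion times:
  Priority 1, burst=4, C=4
  Priority 2, burst=6, C=10
  Priority 3, burst=5, C=15
Average turnaround = 29/3 = 9.6667

9.6667


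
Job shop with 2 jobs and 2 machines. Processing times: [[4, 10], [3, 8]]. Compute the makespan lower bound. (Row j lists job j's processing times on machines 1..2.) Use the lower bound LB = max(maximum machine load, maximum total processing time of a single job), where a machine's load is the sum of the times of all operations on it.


Machine loads:
  Machine 1: 4 + 3 = 7
  Machine 2: 10 + 8 = 18
Max machine load = 18
Job totals:
  Job 1: 14
  Job 2: 11
Max job total = 14
Lower bound = max(18, 14) = 18

18


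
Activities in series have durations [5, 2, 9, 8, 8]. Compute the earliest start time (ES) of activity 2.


Activity 2 starts after activities 1 through 1 complete.
Predecessor durations: [5]
ES = 5 = 5

5


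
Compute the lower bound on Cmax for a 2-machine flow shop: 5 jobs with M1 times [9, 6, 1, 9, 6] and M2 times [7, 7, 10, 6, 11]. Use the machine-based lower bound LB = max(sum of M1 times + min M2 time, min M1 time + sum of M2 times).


LB1 = sum(M1 times) + min(M2 times) = 31 + 6 = 37
LB2 = min(M1 times) + sum(M2 times) = 1 + 41 = 42
Lower bound = max(LB1, LB2) = max(37, 42) = 42

42


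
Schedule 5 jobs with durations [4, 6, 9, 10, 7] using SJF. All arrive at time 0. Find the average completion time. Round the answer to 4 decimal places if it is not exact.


SJF order (ascending): [4, 6, 7, 9, 10]
Completion times:
  Job 1: burst=4, C=4
  Job 2: burst=6, C=10
  Job 3: burst=7, C=17
  Job 4: burst=9, C=26
  Job 5: burst=10, C=36
Average completion = 93/5 = 18.6

18.6


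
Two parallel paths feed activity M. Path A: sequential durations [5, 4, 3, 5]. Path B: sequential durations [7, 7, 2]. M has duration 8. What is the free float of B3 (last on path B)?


ES(B3) = sum of predecessors on chain B = 14
EF(B3) = ES + duration = 14 + 2 = 16
Successor of B3 is M. ES(M) = max(sum(A), sum(B)) = max(17, 16) = 17
Free float = ES(successor) - EF(current) = 17 - 16 = 1

1


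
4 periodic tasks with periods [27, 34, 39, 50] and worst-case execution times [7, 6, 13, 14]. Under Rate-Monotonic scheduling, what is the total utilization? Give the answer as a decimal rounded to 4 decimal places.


Compute individual utilizations (exact fractions):
  Task 1: C/T = 7/27 (approx. 0.2593)
  Task 2: C/T = 6/34 = 3/17 (approx. 0.1765)
  Task 3: C/T = 13/39 = 1/3 (approx. 0.3333)
  Task 4: C/T = 14/50 = 7/25 (approx. 0.28)
Total utilization U = 7/27 + 3/17 + 1/3 + 7/25 = 12038/11475
Rounded to 4 decimal places: U = 1.0491
RM (Liu & Layland) bound for 4 tasks = 0.756828; compare with U = 12038/11475 (approx. 1.049063)
U > 1, so the task set is not schedulable (processor overloaded).

1.0491


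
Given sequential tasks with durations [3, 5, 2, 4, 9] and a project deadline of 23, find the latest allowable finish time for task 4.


LF(activity 4) = deadline - sum of successor durations
Successors: activities 5 through 5 with durations [9]
Sum of successor durations = 9
LF = 23 - 9 = 14

14


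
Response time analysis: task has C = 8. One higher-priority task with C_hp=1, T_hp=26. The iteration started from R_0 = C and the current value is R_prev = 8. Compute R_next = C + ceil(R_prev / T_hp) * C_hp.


R_next = C + ceil(R_prev / T_hp) * C_hp
ceil(8 / 26) = ceil(0.3077) = 1
Interference = 1 * 1 = 1
R_next = 8 + 1 = 9

9


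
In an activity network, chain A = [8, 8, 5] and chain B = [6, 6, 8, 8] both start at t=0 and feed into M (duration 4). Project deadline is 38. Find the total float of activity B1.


Forward pass: ES(B1) = sum of predecessors on chain B = 0
EF = ES + duration = 0 + 6 = 6
Backward pass: LF(M) = deadline = 38; LS(M) = 38 - 4 = 34
LF(B1) = LS(M) - sum(successors on chain B) = 34 - 22 = 12
LS = LF - duration = 12 - 6 = 6
Total float = LS - ES = 6 - 0 = 6

6


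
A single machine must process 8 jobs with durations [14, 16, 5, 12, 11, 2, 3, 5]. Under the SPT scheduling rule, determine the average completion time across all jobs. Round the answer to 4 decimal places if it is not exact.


Sort jobs by processing time (SPT order): [2, 3, 5, 5, 11, 12, 14, 16]
Compute completion times sequentially:
  Job 1: processing = 2, completes at 2
  Job 2: processing = 3, completes at 5
  Job 3: processing = 5, completes at 10
  Job 4: processing = 5, completes at 15
  Job 5: processing = 11, completes at 26
  Job 6: processing = 12, completes at 38
  Job 7: processing = 14, completes at 52
  Job 8: processing = 16, completes at 68
Sum of completion times = 216
Average completion time = 216/8 = 27.0

27.0


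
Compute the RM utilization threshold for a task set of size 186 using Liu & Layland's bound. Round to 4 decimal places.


Compute 2^(1/186) = 1.0037335501
Subtract 1: 1.0037335501 - 1 = 0.0037335501
Multiply by n: 186 * 0.0037335501 = 0.6944403186
Round to 4 dp: 0.6944

0.6944


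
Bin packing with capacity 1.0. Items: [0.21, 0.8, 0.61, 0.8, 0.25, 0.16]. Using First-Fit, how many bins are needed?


Place items sequentially using First-Fit:
  Item 0.21 -> new Bin 1
  Item 0.8 -> new Bin 2
  Item 0.61 -> Bin 1 (now 0.82)
  Item 0.8 -> new Bin 3
  Item 0.25 -> new Bin 4
  Item 0.16 -> Bin 1 (now 0.98)
Total bins used = 4

4


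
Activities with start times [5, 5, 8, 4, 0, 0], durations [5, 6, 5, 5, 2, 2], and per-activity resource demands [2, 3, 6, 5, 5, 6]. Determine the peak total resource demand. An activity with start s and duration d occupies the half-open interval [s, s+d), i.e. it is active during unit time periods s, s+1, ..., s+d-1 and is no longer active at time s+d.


Each activity i is active on [start_i, start_i + duration_i).
Compute total resource usage per time slot:
  t=0: active resources = [5, 6], total = 11
  t=1: active resources = [5, 6], total = 11
  t=2: active resources = [], total = 0
  t=3: active resources = [], total = 0
  t=4: active resources = [5], total = 5
  t=5: active resources = [2, 3, 5], total = 10
  t=6: active resources = [2, 3, 5], total = 10
  t=7: active resources = [2, 3, 5], total = 10
  t=8: active resources = [2, 3, 6, 5], total = 16
  t=9: active resources = [2, 3, 6], total = 11
  t=10: active resources = [3, 6], total = 9
  t=11: active resources = [6], total = 6
  t=12: active resources = [6], total = 6
Peak resource demand = 16

16


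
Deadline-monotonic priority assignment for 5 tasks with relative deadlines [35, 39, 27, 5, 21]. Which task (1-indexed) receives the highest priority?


Sort tasks by relative deadline (ascending):
  Task 4: deadline = 5
  Task 5: deadline = 21
  Task 3: deadline = 27
  Task 1: deadline = 35
  Task 2: deadline = 39
Priority order (highest first): [4, 5, 3, 1, 2]
Highest priority task = 4

4


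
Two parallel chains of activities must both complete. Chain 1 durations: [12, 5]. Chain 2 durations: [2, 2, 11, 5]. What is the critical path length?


Path A total = 12 + 5 = 17
Path B total = 2 + 2 + 11 + 5 = 20
Critical path = longest path = max(17, 20) = 20

20


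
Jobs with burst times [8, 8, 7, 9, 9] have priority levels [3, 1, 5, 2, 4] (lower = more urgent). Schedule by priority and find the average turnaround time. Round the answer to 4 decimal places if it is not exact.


Sort by priority (ascending = highest first):
Order: [(1, 8), (2, 9), (3, 8), (4, 9), (5, 7)]
Completion times:
  Priority 1, burst=8, C=8
  Priority 2, burst=9, C=17
  Priority 3, burst=8, C=25
  Priority 4, burst=9, C=34
  Priority 5, burst=7, C=41
Average turnaround = 125/5 = 25.0

25.0


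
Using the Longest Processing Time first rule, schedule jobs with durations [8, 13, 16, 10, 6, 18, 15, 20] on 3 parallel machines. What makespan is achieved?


Sort jobs in decreasing order (LPT): [20, 18, 16, 15, 13, 10, 8, 6]
Assign each job to the least loaded machine:
  Machine 1: jobs [20, 10, 8], load = 38
  Machine 2: jobs [18, 13, 6], load = 37
  Machine 3: jobs [16, 15], load = 31
Makespan = max load = 38

38


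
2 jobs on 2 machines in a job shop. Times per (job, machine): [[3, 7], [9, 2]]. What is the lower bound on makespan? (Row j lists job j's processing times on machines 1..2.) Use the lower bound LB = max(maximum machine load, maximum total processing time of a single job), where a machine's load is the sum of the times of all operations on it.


Machine loads:
  Machine 1: 3 + 9 = 12
  Machine 2: 7 + 2 = 9
Max machine load = 12
Job totals:
  Job 1: 10
  Job 2: 11
Max job total = 11
Lower bound = max(12, 11) = 12

12


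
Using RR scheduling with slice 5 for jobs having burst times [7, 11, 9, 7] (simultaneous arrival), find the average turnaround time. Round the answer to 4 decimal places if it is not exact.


Time quantum = 5
Execution trace:
  J1 runs 5 units, time = 5
  J2 runs 5 units, time = 10
  J3 runs 5 units, time = 15
  J4 runs 5 units, time = 20
  J1 runs 2 units, time = 22
  J2 runs 5 units, time = 27
  J3 runs 4 units, time = 31
  J4 runs 2 units, time = 33
  J2 runs 1 units, time = 34
Finish times: [22, 34, 31, 33]
Average turnaround = 120/4 = 30.0

30.0


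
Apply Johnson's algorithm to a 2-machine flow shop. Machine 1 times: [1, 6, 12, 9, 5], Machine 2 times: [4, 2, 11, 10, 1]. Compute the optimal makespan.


Apply Johnson's rule:
  Group 1 (a <= b): [(1, 1, 4), (4, 9, 10)]
  Group 2 (a > b): [(3, 12, 11), (2, 6, 2), (5, 5, 1)]
Optimal job order: [1, 4, 3, 2, 5]
Schedule:
  Job 1: M1 done at 1, M2 done at 5
  Job 4: M1 done at 10, M2 done at 20
  Job 3: M1 done at 22, M2 done at 33
  Job 2: M1 done at 28, M2 done at 35
  Job 5: M1 done at 33, M2 done at 36
Makespan = 36

36


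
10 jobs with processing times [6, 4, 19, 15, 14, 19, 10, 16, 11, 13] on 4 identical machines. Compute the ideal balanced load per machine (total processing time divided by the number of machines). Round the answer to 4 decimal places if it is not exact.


Total processing time = 6 + 4 + 19 + 15 + 14 + 19 + 10 + 16 + 11 + 13 = 127
Number of machines = 4
Ideal balanced load = 127 / 4 = 31.75

31.75


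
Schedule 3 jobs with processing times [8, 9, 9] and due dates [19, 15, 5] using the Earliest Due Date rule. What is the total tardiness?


Sort by due date (EDD order): [(9, 5), (9, 15), (8, 19)]
Compute completion times and tardiness:
  Job 1: p=9, d=5, C=9, tardiness=max(0,9-5)=4
  Job 2: p=9, d=15, C=18, tardiness=max(0,18-15)=3
  Job 3: p=8, d=19, C=26, tardiness=max(0,26-19)=7
Total tardiness = 14

14


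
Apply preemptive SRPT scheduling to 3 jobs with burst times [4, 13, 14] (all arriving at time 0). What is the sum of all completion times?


Since all jobs arrive at t=0, SRPT equals SPT ordering.
SPT order: [4, 13, 14]
Completion times:
  Job 1: p=4, C=4
  Job 2: p=13, C=17
  Job 3: p=14, C=31
Total completion time = 4 + 17 + 31 = 52

52


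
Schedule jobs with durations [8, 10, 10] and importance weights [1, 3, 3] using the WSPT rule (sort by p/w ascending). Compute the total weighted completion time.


Compute p/w ratios and sort ascending (WSPT): [(10, 3), (10, 3), (8, 1)]
Compute weighted completion times:
  Job (p=10,w=3): C=10, w*C=3*10=30
  Job (p=10,w=3): C=20, w*C=3*20=60
  Job (p=8,w=1): C=28, w*C=1*28=28
Total weighted completion time = 118

118


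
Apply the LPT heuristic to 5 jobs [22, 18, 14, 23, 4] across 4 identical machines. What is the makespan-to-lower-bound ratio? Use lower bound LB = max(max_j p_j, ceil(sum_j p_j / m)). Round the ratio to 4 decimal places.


LPT order: [23, 22, 18, 14, 4]
Machine loads after assignment: [23, 22, 18, 18]
LPT makespan = 23
Lower bound = max(max_job, ceil(total/4)) = max(23, 21) = 23
Ratio = 23 / 23 = 1.0

1.0


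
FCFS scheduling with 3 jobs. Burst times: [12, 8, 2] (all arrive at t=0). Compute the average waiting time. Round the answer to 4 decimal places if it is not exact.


FCFS order (as given): [12, 8, 2]
Waiting times:
  Job 1: wait = 0
  Job 2: wait = 12
  Job 3: wait = 20
Sum of waiting times = 32
Average waiting time = 32/3 = 10.6667

10.6667


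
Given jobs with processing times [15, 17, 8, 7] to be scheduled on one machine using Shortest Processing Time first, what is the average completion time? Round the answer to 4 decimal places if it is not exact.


Sort jobs by processing time (SPT order): [7, 8, 15, 17]
Compute completion times sequentially:
  Job 1: processing = 7, completes at 7
  Job 2: processing = 8, completes at 15
  Job 3: processing = 15, completes at 30
  Job 4: processing = 17, completes at 47
Sum of completion times = 99
Average completion time = 99/4 = 24.75

24.75


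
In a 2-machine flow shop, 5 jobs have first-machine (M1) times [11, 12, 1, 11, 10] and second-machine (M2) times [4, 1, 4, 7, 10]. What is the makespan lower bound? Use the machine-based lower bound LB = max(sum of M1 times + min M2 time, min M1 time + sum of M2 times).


LB1 = sum(M1 times) + min(M2 times) = 45 + 1 = 46
LB2 = min(M1 times) + sum(M2 times) = 1 + 26 = 27
Lower bound = max(LB1, LB2) = max(46, 27) = 46

46


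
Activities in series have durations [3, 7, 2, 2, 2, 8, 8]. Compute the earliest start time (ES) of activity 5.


Activity 5 starts after activities 1 through 4 complete.
Predecessor durations: [3, 7, 2, 2]
ES = 3 + 7 + 2 + 2 = 14

14


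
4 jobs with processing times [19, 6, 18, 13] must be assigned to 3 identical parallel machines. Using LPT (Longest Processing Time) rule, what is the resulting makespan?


Sort jobs in decreasing order (LPT): [19, 18, 13, 6]
Assign each job to the least loaded machine:
  Machine 1: jobs [19], load = 19
  Machine 2: jobs [18], load = 18
  Machine 3: jobs [13, 6], load = 19
Makespan = max load = 19

19


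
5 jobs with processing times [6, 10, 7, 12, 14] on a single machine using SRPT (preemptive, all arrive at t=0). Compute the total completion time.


Since all jobs arrive at t=0, SRPT equals SPT ordering.
SPT order: [6, 7, 10, 12, 14]
Completion times:
  Job 1: p=6, C=6
  Job 2: p=7, C=13
  Job 3: p=10, C=23
  Job 4: p=12, C=35
  Job 5: p=14, C=49
Total completion time = 6 + 13 + 23 + 35 + 49 = 126

126


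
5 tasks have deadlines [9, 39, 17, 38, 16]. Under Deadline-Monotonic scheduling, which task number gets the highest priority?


Sort tasks by relative deadline (ascending):
  Task 1: deadline = 9
  Task 5: deadline = 16
  Task 3: deadline = 17
  Task 4: deadline = 38
  Task 2: deadline = 39
Priority order (highest first): [1, 5, 3, 4, 2]
Highest priority task = 1

1


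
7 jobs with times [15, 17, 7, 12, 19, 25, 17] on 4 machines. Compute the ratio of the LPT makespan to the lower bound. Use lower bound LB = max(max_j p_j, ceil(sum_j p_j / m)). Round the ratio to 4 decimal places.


LPT order: [25, 19, 17, 17, 15, 12, 7]
Machine loads after assignment: [25, 26, 32, 29]
LPT makespan = 32
Lower bound = max(max_job, ceil(total/4)) = max(25, 28) = 28
Ratio = 32 / 28 = 1.1429

1.1429


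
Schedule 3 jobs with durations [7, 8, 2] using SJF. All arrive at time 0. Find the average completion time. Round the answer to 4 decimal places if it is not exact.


SJF order (ascending): [2, 7, 8]
Completion times:
  Job 1: burst=2, C=2
  Job 2: burst=7, C=9
  Job 3: burst=8, C=17
Average completion = 28/3 = 9.3333

9.3333


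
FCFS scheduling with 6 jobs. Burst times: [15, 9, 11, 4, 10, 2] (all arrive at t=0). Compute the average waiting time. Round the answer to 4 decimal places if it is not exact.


FCFS order (as given): [15, 9, 11, 4, 10, 2]
Waiting times:
  Job 1: wait = 0
  Job 2: wait = 15
  Job 3: wait = 24
  Job 4: wait = 35
  Job 5: wait = 39
  Job 6: wait = 49
Sum of waiting times = 162
Average waiting time = 162/6 = 27.0

27.0


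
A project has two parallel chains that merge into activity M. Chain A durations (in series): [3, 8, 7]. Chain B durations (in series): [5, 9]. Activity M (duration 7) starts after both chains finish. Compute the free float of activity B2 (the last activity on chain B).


ES(B2) = sum of predecessors on chain B = 5
EF(B2) = ES + duration = 5 + 9 = 14
Successor of B2 is M. ES(M) = max(sum(A), sum(B)) = max(18, 14) = 18
Free float = ES(successor) - EF(current) = 18 - 14 = 4

4


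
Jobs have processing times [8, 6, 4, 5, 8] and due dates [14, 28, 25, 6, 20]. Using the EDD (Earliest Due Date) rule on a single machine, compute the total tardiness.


Sort by due date (EDD order): [(5, 6), (8, 14), (8, 20), (4, 25), (6, 28)]
Compute completion times and tardiness:
  Job 1: p=5, d=6, C=5, tardiness=max(0,5-6)=0
  Job 2: p=8, d=14, C=13, tardiness=max(0,13-14)=0
  Job 3: p=8, d=20, C=21, tardiness=max(0,21-20)=1
  Job 4: p=4, d=25, C=25, tardiness=max(0,25-25)=0
  Job 5: p=6, d=28, C=31, tardiness=max(0,31-28)=3
Total tardiness = 4

4


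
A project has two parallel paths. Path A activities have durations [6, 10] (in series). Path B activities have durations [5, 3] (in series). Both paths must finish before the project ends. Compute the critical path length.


Path A total = 6 + 10 = 16
Path B total = 5 + 3 = 8
Critical path = longest path = max(16, 8) = 16

16


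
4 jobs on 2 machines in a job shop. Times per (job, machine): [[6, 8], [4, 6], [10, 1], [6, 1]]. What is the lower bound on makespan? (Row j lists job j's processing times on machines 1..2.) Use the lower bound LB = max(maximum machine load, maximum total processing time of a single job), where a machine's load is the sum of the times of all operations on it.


Machine loads:
  Machine 1: 6 + 4 + 10 + 6 = 26
  Machine 2: 8 + 6 + 1 + 1 = 16
Max machine load = 26
Job totals:
  Job 1: 14
  Job 2: 10
  Job 3: 11
  Job 4: 7
Max job total = 14
Lower bound = max(26, 14) = 26

26


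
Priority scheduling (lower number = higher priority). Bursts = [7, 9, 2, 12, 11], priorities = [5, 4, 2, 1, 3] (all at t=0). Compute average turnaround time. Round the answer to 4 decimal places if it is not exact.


Sort by priority (ascending = highest first):
Order: [(1, 12), (2, 2), (3, 11), (4, 9), (5, 7)]
Completion times:
  Priority 1, burst=12, C=12
  Priority 2, burst=2, C=14
  Priority 3, burst=11, C=25
  Priority 4, burst=9, C=34
  Priority 5, burst=7, C=41
Average turnaround = 126/5 = 25.2

25.2


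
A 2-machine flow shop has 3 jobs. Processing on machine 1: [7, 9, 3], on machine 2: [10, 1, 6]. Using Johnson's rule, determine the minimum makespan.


Apply Johnson's rule:
  Group 1 (a <= b): [(3, 3, 6), (1, 7, 10)]
  Group 2 (a > b): [(2, 9, 1)]
Optimal job order: [3, 1, 2]
Schedule:
  Job 3: M1 done at 3, M2 done at 9
  Job 1: M1 done at 10, M2 done at 20
  Job 2: M1 done at 19, M2 done at 21
Makespan = 21

21


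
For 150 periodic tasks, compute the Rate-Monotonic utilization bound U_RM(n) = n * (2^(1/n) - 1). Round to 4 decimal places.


Compute 2^(1/150) = 1.0046316744
Subtract 1: 1.0046316744 - 1 = 0.0046316744
Multiply by n: 150 * 0.0046316744 = 0.6947511600
Round to 4 dp: 0.6948

0.6948


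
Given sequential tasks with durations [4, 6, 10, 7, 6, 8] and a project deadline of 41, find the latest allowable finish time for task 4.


LF(activity 4) = deadline - sum of successor durations
Successors: activities 5 through 6 with durations [6, 8]
Sum of successor durations = 14
LF = 41 - 14 = 27

27


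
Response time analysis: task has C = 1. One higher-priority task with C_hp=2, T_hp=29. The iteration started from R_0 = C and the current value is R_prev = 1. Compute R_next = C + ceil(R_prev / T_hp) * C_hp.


R_next = C + ceil(R_prev / T_hp) * C_hp
ceil(1 / 29) = ceil(0.0345) = 1
Interference = 1 * 2 = 2
R_next = 1 + 2 = 3

3


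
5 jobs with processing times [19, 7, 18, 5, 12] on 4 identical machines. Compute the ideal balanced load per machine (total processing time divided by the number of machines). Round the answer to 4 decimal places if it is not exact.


Total processing time = 19 + 7 + 18 + 5 + 12 = 61
Number of machines = 4
Ideal balanced load = 61 / 4 = 15.25

15.25


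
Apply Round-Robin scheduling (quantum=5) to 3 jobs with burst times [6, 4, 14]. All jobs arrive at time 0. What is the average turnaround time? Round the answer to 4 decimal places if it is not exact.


Time quantum = 5
Execution trace:
  J1 runs 5 units, time = 5
  J2 runs 4 units, time = 9
  J3 runs 5 units, time = 14
  J1 runs 1 units, time = 15
  J3 runs 5 units, time = 20
  J3 runs 4 units, time = 24
Finish times: [15, 9, 24]
Average turnaround = 48/3 = 16.0

16.0


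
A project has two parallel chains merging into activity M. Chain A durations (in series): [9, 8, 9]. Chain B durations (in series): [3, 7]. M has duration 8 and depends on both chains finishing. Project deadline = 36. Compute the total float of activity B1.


Forward pass: ES(B1) = sum of predecessors on chain B = 0
EF = ES + duration = 0 + 3 = 3
Backward pass: LF(M) = deadline = 36; LS(M) = 36 - 8 = 28
LF(B1) = LS(M) - sum(successors on chain B) = 28 - 7 = 21
LS = LF - duration = 21 - 3 = 18
Total float = LS - ES = 18 - 0 = 18

18


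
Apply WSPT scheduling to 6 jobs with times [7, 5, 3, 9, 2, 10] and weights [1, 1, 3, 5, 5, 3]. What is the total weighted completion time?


Compute p/w ratios and sort ascending (WSPT): [(2, 5), (3, 3), (9, 5), (10, 3), (5, 1), (7, 1)]
Compute weighted completion times:
  Job (p=2,w=5): C=2, w*C=5*2=10
  Job (p=3,w=3): C=5, w*C=3*5=15
  Job (p=9,w=5): C=14, w*C=5*14=70
  Job (p=10,w=3): C=24, w*C=3*24=72
  Job (p=5,w=1): C=29, w*C=1*29=29
  Job (p=7,w=1): C=36, w*C=1*36=36
Total weighted completion time = 232

232


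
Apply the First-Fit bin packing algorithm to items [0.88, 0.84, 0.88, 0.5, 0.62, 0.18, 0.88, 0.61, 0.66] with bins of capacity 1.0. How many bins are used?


Place items sequentially using First-Fit:
  Item 0.88 -> new Bin 1
  Item 0.84 -> new Bin 2
  Item 0.88 -> new Bin 3
  Item 0.5 -> new Bin 4
  Item 0.62 -> new Bin 5
  Item 0.18 -> Bin 4 (now 0.68)
  Item 0.88 -> new Bin 6
  Item 0.61 -> new Bin 7
  Item 0.66 -> new Bin 8
Total bins used = 8

8


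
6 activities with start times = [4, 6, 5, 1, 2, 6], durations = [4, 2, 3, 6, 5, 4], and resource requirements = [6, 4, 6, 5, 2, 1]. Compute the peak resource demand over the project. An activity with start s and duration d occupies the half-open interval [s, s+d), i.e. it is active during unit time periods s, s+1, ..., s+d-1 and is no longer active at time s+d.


Each activity i is active on [start_i, start_i + duration_i).
Compute total resource usage per time slot:
  t=0: active resources = [], total = 0
  t=1: active resources = [5], total = 5
  t=2: active resources = [5, 2], total = 7
  t=3: active resources = [5, 2], total = 7
  t=4: active resources = [6, 5, 2], total = 13
  t=5: active resources = [6, 6, 5, 2], total = 19
  t=6: active resources = [6, 4, 6, 5, 2, 1], total = 24
  t=7: active resources = [6, 4, 6, 1], total = 17
  t=8: active resources = [1], total = 1
  t=9: active resources = [1], total = 1
Peak resource demand = 24

24


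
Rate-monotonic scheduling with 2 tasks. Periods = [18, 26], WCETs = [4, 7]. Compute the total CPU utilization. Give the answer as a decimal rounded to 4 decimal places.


Compute individual utilizations (exact fractions):
  Task 1: C/T = 4/18 = 2/9 (approx. 0.2222)
  Task 2: C/T = 7/26 (approx. 0.2692)
Total utilization U = 2/9 + 7/26 = 115/234
Rounded to 4 decimal places: U = 0.4915
RM (Liu & Layland) bound for 2 tasks = 0.828427; compare with U = 115/234 (approx. 0.491453)
U <= bound, so schedulable by RM sufficient condition.

0.4915


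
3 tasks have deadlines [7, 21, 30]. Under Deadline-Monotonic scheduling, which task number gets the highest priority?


Sort tasks by relative deadline (ascending):
  Task 1: deadline = 7
  Task 2: deadline = 21
  Task 3: deadline = 30
Priority order (highest first): [1, 2, 3]
Highest priority task = 1

1


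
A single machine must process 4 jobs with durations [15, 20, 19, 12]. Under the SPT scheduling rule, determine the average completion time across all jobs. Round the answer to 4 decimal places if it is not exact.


Sort jobs by processing time (SPT order): [12, 15, 19, 20]
Compute completion times sequentially:
  Job 1: processing = 12, completes at 12
  Job 2: processing = 15, completes at 27
  Job 3: processing = 19, completes at 46
  Job 4: processing = 20, completes at 66
Sum of completion times = 151
Average completion time = 151/4 = 37.75

37.75


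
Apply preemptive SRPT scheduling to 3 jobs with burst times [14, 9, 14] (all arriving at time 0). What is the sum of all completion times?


Since all jobs arrive at t=0, SRPT equals SPT ordering.
SPT order: [9, 14, 14]
Completion times:
  Job 1: p=9, C=9
  Job 2: p=14, C=23
  Job 3: p=14, C=37
Total completion time = 9 + 23 + 37 = 69

69


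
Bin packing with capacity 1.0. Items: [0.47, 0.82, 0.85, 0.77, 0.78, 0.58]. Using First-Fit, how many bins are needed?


Place items sequentially using First-Fit:
  Item 0.47 -> new Bin 1
  Item 0.82 -> new Bin 2
  Item 0.85 -> new Bin 3
  Item 0.77 -> new Bin 4
  Item 0.78 -> new Bin 5
  Item 0.58 -> new Bin 6
Total bins used = 6

6


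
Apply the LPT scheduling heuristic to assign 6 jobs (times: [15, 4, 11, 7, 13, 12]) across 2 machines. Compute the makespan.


Sort jobs in decreasing order (LPT): [15, 13, 12, 11, 7, 4]
Assign each job to the least loaded machine:
  Machine 1: jobs [15, 11, 4], load = 30
  Machine 2: jobs [13, 12, 7], load = 32
Makespan = max load = 32

32


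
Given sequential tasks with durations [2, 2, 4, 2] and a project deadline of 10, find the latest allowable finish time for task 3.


LF(activity 3) = deadline - sum of successor durations
Successors: activities 4 through 4 with durations [2]
Sum of successor durations = 2
LF = 10 - 2 = 8

8


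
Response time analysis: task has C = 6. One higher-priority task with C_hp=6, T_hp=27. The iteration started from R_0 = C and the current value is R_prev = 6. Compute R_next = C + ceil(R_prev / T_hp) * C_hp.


R_next = C + ceil(R_prev / T_hp) * C_hp
ceil(6 / 27) = ceil(0.2222) = 1
Interference = 1 * 6 = 6
R_next = 6 + 6 = 12

12


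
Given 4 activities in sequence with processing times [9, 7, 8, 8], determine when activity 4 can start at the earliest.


Activity 4 starts after activities 1 through 3 complete.
Predecessor durations: [9, 7, 8]
ES = 9 + 7 + 8 = 24

24


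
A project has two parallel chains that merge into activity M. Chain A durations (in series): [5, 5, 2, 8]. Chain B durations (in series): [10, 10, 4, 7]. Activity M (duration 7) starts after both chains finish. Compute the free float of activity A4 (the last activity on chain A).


ES(A4) = sum of predecessors on chain A = 12
EF(A4) = ES + duration = 12 + 8 = 20
Successor of A4 is M. ES(M) = max(sum(A), sum(B)) = max(20, 31) = 31
Free float = ES(successor) - EF(current) = 31 - 20 = 11

11


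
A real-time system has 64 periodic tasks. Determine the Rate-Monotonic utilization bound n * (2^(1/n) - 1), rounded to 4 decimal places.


Compute 2^(1/64) = 1.0108892861
Subtract 1: 1.0108892861 - 1 = 0.0108892861
Multiply by n: 64 * 0.0108892861 = 0.6969143104
Round to 4 dp: 0.6969

0.6969


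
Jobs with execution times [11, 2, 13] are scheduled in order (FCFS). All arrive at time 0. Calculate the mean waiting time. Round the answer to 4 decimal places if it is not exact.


FCFS order (as given): [11, 2, 13]
Waiting times:
  Job 1: wait = 0
  Job 2: wait = 11
  Job 3: wait = 13
Sum of waiting times = 24
Average waiting time = 24/3 = 8.0

8.0


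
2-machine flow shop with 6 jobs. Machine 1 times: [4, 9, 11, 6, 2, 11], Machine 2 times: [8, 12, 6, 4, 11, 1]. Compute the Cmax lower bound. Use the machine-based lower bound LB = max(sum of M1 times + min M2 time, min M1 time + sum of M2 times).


LB1 = sum(M1 times) + min(M2 times) = 43 + 1 = 44
LB2 = min(M1 times) + sum(M2 times) = 2 + 42 = 44
Lower bound = max(LB1, LB2) = max(44, 44) = 44

44


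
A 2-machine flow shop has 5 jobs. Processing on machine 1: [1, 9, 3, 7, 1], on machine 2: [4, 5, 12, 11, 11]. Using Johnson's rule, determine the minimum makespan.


Apply Johnson's rule:
  Group 1 (a <= b): [(1, 1, 4), (5, 1, 11), (3, 3, 12), (4, 7, 11)]
  Group 2 (a > b): [(2, 9, 5)]
Optimal job order: [1, 5, 3, 4, 2]
Schedule:
  Job 1: M1 done at 1, M2 done at 5
  Job 5: M1 done at 2, M2 done at 16
  Job 3: M1 done at 5, M2 done at 28
  Job 4: M1 done at 12, M2 done at 39
  Job 2: M1 done at 21, M2 done at 44
Makespan = 44

44


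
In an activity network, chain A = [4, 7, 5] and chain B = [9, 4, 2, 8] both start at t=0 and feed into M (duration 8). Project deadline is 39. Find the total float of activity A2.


Forward pass: ES(A2) = sum of predecessors on chain A = 4
EF = ES + duration = 4 + 7 = 11
Backward pass: LF(M) = deadline = 39; LS(M) = 39 - 8 = 31
LF(A2) = LS(M) - sum(successors on chain A) = 31 - 5 = 26
LS = LF - duration = 26 - 7 = 19
Total float = LS - ES = 19 - 4 = 15

15


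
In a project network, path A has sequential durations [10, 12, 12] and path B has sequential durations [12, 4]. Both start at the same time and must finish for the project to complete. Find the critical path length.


Path A total = 10 + 12 + 12 = 34
Path B total = 12 + 4 = 16
Critical path = longest path = max(34, 16) = 34

34


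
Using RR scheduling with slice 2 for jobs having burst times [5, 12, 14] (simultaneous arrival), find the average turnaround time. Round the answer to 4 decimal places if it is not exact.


Time quantum = 2
Execution trace:
  J1 runs 2 units, time = 2
  J2 runs 2 units, time = 4
  J3 runs 2 units, time = 6
  J1 runs 2 units, time = 8
  J2 runs 2 units, time = 10
  J3 runs 2 units, time = 12
  J1 runs 1 units, time = 13
  J2 runs 2 units, time = 15
  J3 runs 2 units, time = 17
  J2 runs 2 units, time = 19
  J3 runs 2 units, time = 21
  J2 runs 2 units, time = 23
  J3 runs 2 units, time = 25
  J2 runs 2 units, time = 27
  J3 runs 2 units, time = 29
  J3 runs 2 units, time = 31
Finish times: [13, 27, 31]
Average turnaround = 71/3 = 23.6667

23.6667
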